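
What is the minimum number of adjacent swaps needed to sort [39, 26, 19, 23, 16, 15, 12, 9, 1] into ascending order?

There are 35 adjacent swaps.

The minimum number of adjacent swaps to sort an array equals its inversion count, since every such swap removes exactly one inversion.
Count inversions — for each element, later elements that are smaller:
39: 26, 19, 23, 16, 15, 12, 9, 1 → 8
26: 19, 23, 16, 15, 12, 9, 1 → 7
19: 16, 15, 12, 9, 1 → 5
23: 16, 15, 12, 9, 1 → 5
16: 15, 12, 9, 1 → 4
15: 12, 9, 1 → 3
12: 9, 1 → 2
9: 1 → 1
1: none → 0
Total inversions: 8 + 7 + 5 + 5 + 4 + 3 + 2 + 1 + 0 = 35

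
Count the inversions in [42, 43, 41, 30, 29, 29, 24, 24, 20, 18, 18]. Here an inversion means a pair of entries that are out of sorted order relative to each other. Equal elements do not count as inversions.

For each element, count later entries that are smaller:
42: 9
43: 9
41: 8
30: 7
29: 5
29: 5
24: 3
24: 3
20: 2
18: 0
18: 0
Sum: 9 + 9 + 8 + 7 + 5 + 5 + 3 + 3 + 2 + 0 + 0 = 51

There are 51 out-of-order pairs.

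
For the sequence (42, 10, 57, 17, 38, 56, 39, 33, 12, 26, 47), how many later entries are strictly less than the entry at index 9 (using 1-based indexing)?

0 such elements

The element at index 9 is 12.
Elements after it: 26, 47
None of them are smaller than 12.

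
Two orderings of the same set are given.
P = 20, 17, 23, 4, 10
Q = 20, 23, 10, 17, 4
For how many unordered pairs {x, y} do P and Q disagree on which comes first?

Assign each item its position (1..5) in the first ordering, then rewrite the second ordering as that position sequence:
positions: 20→1, 17→2, 23→3, 4→4, 10→5
second ordering as positions: [1, 3, 5, 2, 4]
Discordant pairs = inversions in this position sequence.
1: 0
3: 2 → 1
5: 2, 4 → 2
2: 0
4: 0
Total: 0 + 1 + 2 + 0 + 0 = 3

3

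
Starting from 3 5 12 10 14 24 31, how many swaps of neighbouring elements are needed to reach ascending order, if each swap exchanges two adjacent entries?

Minimum adjacent swaps = number of inversions (each swap of adjacent out-of-order elements removes one inversion and no swap can remove more).
Count inversions — for each element, later elements that are smaller:
3: none → 0
5: none → 0
12: 10 → 1
10: none → 0
14: none → 0
24: none → 0
31: none → 0
Total inversions: 0 + 0 + 1 + 0 + 0 + 0 + 0 = 1

1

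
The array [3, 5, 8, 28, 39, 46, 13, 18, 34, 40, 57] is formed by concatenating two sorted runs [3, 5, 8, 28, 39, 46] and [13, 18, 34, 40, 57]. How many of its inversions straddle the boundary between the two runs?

9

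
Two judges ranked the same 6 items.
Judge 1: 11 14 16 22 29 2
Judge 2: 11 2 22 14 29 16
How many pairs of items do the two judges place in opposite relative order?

7 discordant pairs

Assign each item its position (1..6) in the first ordering, then rewrite the second ordering as that position sequence:
positions: 11→1, 14→2, 16→3, 22→4, 29→5, 2→6
second ordering as positions: [1, 6, 4, 2, 5, 3]
Discordant pairs = inversions in this position sequence.
1: 0
6: 4, 2, 5, 3 → 4
4: 2, 3 → 2
2: 0
5: 3 → 1
3: 0
Total: 0 + 4 + 2 + 0 + 1 + 0 = 7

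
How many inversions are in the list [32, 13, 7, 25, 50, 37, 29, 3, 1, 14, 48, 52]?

Element-by-element contributions:
32: 7
13: 3
7: 2
25: 3
50: 6
37: 4
29: 3
3: 1
1: 0
14: 0
48: 0
52: 0
Sum: 7 + 3 + 2 + 3 + 6 + 4 + 3 + 1 + 0 + 0 + 0 + 0 = 29

29 inversions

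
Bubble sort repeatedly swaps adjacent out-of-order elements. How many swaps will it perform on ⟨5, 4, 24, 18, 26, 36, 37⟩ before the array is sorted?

Adjacent swaps: 2

The minimum number of adjacent swaps to sort an array equals its inversion count, since every such swap removes exactly one inversion.
Count inversions — for each element, later elements that are smaller:
5: 4 → 1
4: none → 0
24: 18 → 1
18: none → 0
26: none → 0
36: none → 0
37: none → 0
Total inversions: 1 + 0 + 1 + 0 + 0 + 0 + 0 = 2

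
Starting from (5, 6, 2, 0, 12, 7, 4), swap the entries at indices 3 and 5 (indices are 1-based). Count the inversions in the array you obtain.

Positions 3 and 5 hold 2 and 12; after swapping, the array is [5, 6, 12, 0, 2, 7, 4].
Sweep left to right; for each value list the smaller values that follow it:
5: 3
6: 3
12: 4
0: 0
2: 0
7: 1
4: 0
Sum: 3 + 3 + 4 + 0 + 0 + 1 + 0 = 11

11 inversions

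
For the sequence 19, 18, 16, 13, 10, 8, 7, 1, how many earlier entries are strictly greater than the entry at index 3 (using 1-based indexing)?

2

The element at index 3 is 16.
Elements before it: 19, 18
Those larger than 16: 19, 18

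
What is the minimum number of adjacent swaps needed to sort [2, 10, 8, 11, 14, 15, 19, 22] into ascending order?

Each adjacent swap fixes exactly one inversion, so the minimum swap count equals the number of inversions.
Count inversions — for each element, later elements that are smaller:
2: none → 0
10: 8 → 1
8: none → 0
11: none → 0
14: none → 0
15: none → 0
19: none → 0
22: none → 0
Total inversions: 0 + 1 + 0 + 0 + 0 + 0 + 0 + 0 = 1

Swaps: 1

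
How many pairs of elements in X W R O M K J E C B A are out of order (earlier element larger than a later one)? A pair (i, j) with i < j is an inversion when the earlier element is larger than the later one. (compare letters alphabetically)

For each element, count later entries that are smaller:
X → W, R, O, M, K, J, E, C, B, A → 10
W → R, O, M, K, J, E, C, B, A → 9
R → O, M, K, J, E, C, B, A → 8
O → M, K, J, E, C, B, A → 7
M → K, J, E, C, B, A → 6
K → J, E, C, B, A → 5
J → E, C, B, A → 4
E → C, B, A → 3
C → B, A → 2
B → A → 1
A → none → 0
Sum: 10 + 9 + 8 + 7 + 6 + 5 + 4 + 3 + 2 + 1 + 0 = 55

55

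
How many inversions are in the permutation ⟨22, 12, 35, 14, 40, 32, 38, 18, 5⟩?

Count, for each position, how many later elements it exceeds:
22: 4
12: 1
35: 4
14: 1
40: 4
32: 2
38: 2
18: 1
5: 0
Sum: 4 + 1 + 4 + 1 + 4 + 2 + 2 + 1 + 0 = 19

19 inversions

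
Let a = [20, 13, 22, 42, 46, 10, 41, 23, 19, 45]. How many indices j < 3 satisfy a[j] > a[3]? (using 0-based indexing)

0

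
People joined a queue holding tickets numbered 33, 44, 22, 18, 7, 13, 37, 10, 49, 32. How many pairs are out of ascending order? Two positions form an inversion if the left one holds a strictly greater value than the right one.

24

For each element, count later entries that are smaller:
33: 6
44: 7
22: 4
18: 3
7: 0
13: 1
37: 2
10: 0
49: 1
32: 0
Sum: 6 + 7 + 4 + 3 + 0 + 1 + 2 + 0 + 1 + 0 = 24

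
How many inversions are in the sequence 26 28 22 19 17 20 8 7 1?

Element-by-element contributions:
26: 7
28: 7
22: 6
19: 4
17: 3
20: 3
8: 2
7: 1
1: 0
Sum: 7 + 7 + 6 + 4 + 3 + 3 + 2 + 1 + 0 = 33

33 inversions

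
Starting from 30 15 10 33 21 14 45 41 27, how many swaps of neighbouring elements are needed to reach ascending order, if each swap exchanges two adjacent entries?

Each adjacent swap fixes exactly one inversion, so the minimum swap count equals the number of inversions.
Count inversions — for each element, later elements that are smaller:
30: 15, 10, 21, 14, 27 → 5
15: 10, 14 → 2
10: none → 0
33: 21, 14, 27 → 3
21: 14 → 1
14: none → 0
45: 41, 27 → 2
41: 27 → 1
27: none → 0
Total inversions: 5 + 2 + 0 + 3 + 1 + 0 + 2 + 1 + 0 = 14

14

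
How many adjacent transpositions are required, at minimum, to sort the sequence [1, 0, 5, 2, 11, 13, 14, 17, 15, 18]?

3

Minimum adjacent swaps = number of inversions (each swap of adjacent out-of-order elements removes one inversion and no swap can remove more).
Count inversions — for each element, later elements that are smaller:
1: 0 → 1
0: none → 0
5: 2 → 1
2: none → 0
11: none → 0
13: none → 0
14: none → 0
17: 15 → 1
15: none → 0
18: none → 0
Total inversions: 1 + 0 + 1 + 0 + 0 + 0 + 0 + 1 + 0 + 0 = 3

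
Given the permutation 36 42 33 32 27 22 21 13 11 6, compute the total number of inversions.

44

Element-by-element contributions:
36 → 33, 32, 27, 22, 21, 13, 11, 6 → 8
42 → 33, 32, 27, 22, 21, 13, 11, 6 → 8
33 → 32, 27, 22, 21, 13, 11, 6 → 7
32 → 27, 22, 21, 13, 11, 6 → 6
27 → 22, 21, 13, 11, 6 → 5
22 → 21, 13, 11, 6 → 4
21 → 13, 11, 6 → 3
13 → 11, 6 → 2
11 → 6 → 1
6 → none → 0
Sum: 8 + 8 + 7 + 6 + 5 + 4 + 3 + 2 + 1 + 0 = 44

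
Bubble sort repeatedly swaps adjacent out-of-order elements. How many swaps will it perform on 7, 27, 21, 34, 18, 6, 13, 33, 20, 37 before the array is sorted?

18 swaps

The minimum number of adjacent swaps to sort an array equals its inversion count, since every such swap removes exactly one inversion.
Count inversions — for each element, later elements that are smaller:
7: 6 → 1
27: 21, 18, 6, 13, 20 → 5
21: 18, 6, 13, 20 → 4
34: 18, 6, 13, 33, 20 → 5
18: 6, 13 → 2
6: none → 0
13: none → 0
33: 20 → 1
20: none → 0
37: none → 0
Total inversions: 1 + 5 + 4 + 5 + 2 + 0 + 0 + 1 + 0 + 0 = 18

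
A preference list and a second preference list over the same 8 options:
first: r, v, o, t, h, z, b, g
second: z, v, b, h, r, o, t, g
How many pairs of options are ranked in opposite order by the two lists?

13 pairs

Assign each item its position (1..8) in the first ordering, then rewrite the second ordering as that position sequence:
positions: r→1, v→2, o→3, t→4, h→5, z→6, b→7, g→8
second ordering as positions: [6, 2, 7, 5, 1, 3, 4, 8]
Discordant pairs = inversions in this position sequence.
6: 2, 5, 1, 3, 4 → 5
2: 1 → 1
7: 5, 1, 3, 4 → 4
5: 1, 3, 4 → 3
1: 0
3: 0
4: 0
8: 0
Total: 5 + 1 + 4 + 3 + 0 + 0 + 0 + 0 = 13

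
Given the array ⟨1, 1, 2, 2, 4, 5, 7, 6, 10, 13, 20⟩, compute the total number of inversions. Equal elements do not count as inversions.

1

Element-by-element contributions:
1 → none → 0
1 → none → 0
2 → none → 0
2 → none → 0
4 → none → 0
5 → none → 0
7 → 6 → 1
6 → none → 0
10 → none → 0
13 → none → 0
20 → none → 0
Sum: 0 + 0 + 0 + 0 + 0 + 0 + 1 + 0 + 0 + 0 + 0 = 1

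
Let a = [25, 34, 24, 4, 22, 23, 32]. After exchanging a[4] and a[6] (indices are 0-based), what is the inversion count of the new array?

Positions 4 and 6 hold 22 and 32; after swapping, the array is [25, 34, 24, 4, 32, 23, 22].
Count, for each position, how many later elements it exceeds:
25 → 24, 4, 23, 22 → 4
34 → 24, 4, 32, 23, 22 → 5
24 → 4, 23, 22 → 3
4 → none → 0
32 → 23, 22 → 2
23 → 22 → 1
22 → none → 0
Sum: 4 + 5 + 3 + 0 + 2 + 1 + 0 = 15

There are 15 inversions.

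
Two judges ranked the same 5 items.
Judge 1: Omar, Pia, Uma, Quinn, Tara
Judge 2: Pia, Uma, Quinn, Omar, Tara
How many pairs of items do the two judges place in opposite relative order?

Discordant pairs: 3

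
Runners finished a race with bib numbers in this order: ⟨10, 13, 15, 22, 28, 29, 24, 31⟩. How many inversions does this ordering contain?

Inversions: 2

Sweep left to right; for each value list the smaller values that follow it:
10: 0
13: 0
15: 0
22: 0
28: 1
29: 1
24: 0
31: 0
Sum: 0 + 0 + 0 + 0 + 1 + 1 + 0 + 0 = 2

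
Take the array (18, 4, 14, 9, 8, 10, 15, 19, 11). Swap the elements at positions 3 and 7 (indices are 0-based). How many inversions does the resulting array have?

Positions 3 and 7 hold 9 and 19; after swapping, the array is [18, 4, 14, 19, 8, 10, 15, 9, 11].
Sweep left to right; for each value list the smaller values that follow it:
18: 7
4: 0
14: 4
19: 5
8: 0
10: 1
15: 2
9: 0
11: 0
Sum: 7 + 0 + 4 + 5 + 0 + 1 + 2 + 0 + 0 = 19

19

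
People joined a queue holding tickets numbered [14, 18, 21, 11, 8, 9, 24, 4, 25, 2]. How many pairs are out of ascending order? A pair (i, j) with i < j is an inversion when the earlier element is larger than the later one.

Out-of-order pairs: 27

For each element, count later entries that are smaller:
14: 5
18: 5
21: 5
11: 4
8: 2
9: 2
24: 2
4: 1
25: 1
2: 0
Sum: 5 + 5 + 5 + 4 + 2 + 2 + 2 + 1 + 1 + 0 = 27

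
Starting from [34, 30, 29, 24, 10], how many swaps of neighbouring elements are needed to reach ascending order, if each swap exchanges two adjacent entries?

Each adjacent swap fixes exactly one inversion, so the minimum swap count equals the number of inversions.
Count inversions — for each element, later elements that are smaller:
34: 30, 29, 24, 10 → 4
30: 29, 24, 10 → 3
29: 24, 10 → 2
24: 10 → 1
10: none → 0
Total inversions: 4 + 3 + 2 + 1 + 0 = 10

10 swaps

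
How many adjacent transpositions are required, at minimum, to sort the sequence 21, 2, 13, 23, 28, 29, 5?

The minimum number of adjacent swaps to sort an array equals its inversion count, since every such swap removes exactly one inversion.
Count inversions — for each element, later elements that are smaller:
21: 2, 13, 5 → 3
2: none → 0
13: 5 → 1
23: 5 → 1
28: 5 → 1
29: 5 → 1
5: none → 0
Total inversions: 3 + 0 + 1 + 1 + 1 + 1 + 0 = 7

7 adjacent swaps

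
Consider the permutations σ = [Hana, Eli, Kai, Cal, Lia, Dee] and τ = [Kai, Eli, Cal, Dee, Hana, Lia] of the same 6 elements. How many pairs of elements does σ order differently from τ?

Discordant pairs: 6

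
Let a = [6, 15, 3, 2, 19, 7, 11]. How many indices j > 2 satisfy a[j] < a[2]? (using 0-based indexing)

1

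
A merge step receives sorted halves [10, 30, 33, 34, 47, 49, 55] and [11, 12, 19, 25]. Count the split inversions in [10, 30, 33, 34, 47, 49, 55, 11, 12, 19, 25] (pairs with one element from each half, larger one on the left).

Count, for every r in R, how many entries of L exceed r:
r = 11: 30, 33, 34, 47, 49, 55 → 6
r = 12: 30, 33, 34, 47, 49, 55 → 6
r = 19: 30, 33, 34, 47, 49, 55 → 6
r = 25: 30, 33, 34, 47, 49, 55 → 6
Cross-inversions: 6 + 6 + 6 + 6 = 24

24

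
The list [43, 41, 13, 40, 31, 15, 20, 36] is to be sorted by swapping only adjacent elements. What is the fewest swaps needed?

19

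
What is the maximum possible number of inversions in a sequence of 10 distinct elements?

The maximum occurs when the array is in strictly decreasing order: every one of the C(10, 2) pairs is inverted.
C(10, 2) = 10·9/2 = 45

45 inversions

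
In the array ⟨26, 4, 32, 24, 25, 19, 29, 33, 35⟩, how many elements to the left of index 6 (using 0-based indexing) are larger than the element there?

The element at index 6 is 29.
Elements before it: 26, 4, 32, 24, 25, 19
Those larger than 29: 32

1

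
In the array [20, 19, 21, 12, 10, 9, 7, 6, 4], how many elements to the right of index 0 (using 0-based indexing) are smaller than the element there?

7

The element at index 0 is 20.
Elements after it: 19, 21, 12, 10, 9, 7, 6, 4
Those smaller than 20: 19, 12, 10, 9, 7, 6, 4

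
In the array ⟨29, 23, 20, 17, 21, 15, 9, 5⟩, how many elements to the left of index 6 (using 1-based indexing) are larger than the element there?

The element at index 6 is 15.
Elements before it: 29, 23, 20, 17, 21
Those larger than 15: 29, 23, 20, 17, 21

5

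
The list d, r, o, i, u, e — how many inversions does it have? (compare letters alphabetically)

7

Out-of-order index pairs (1-indexed):
(2,3): r > o
(2,4): r > i
(2,6): r > e
(3,4): o > i
(3,6): o > e
(4,6): i > e
(5,6): u > e
That's 7 pairs.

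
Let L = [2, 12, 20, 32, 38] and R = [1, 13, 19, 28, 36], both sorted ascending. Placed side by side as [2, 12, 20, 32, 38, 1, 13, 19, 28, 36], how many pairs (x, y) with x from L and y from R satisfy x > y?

Take each right-half value and tally the left-half values above it:
r = 1: 2, 12, 20, 32, 38 → 5
r = 13: 20, 32, 38 → 3
r = 19: 20, 32, 38 → 3
r = 28: 32, 38 → 2
r = 36: 38 → 1
Cross-inversions: 5 + 3 + 3 + 2 + 1 = 14

There are 14 cross-inversions.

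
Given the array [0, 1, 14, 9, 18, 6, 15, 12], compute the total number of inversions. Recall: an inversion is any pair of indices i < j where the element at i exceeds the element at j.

8 out-of-order pairs

For each element, count later entries that are smaller:
0 → none → 0
1 → none → 0
14 → 9, 6, 12 → 3
9 → 6 → 1
18 → 6, 15, 12 → 3
6 → none → 0
15 → 12 → 1
12 → none → 0
Sum: 0 + 0 + 3 + 1 + 3 + 0 + 1 + 0 = 8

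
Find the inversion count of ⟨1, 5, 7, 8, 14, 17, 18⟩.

Out-of-order pairs: 0

Inversion pairs (indices are 0-based):
(none)
That's 0 pairs.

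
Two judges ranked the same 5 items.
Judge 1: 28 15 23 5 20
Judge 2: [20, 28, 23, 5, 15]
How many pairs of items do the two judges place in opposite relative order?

6 discordant pairs

Assign each item its position (1..5) in the first ordering, then rewrite the second ordering as that position sequence:
positions: 28→1, 15→2, 23→3, 5→4, 20→5
second ordering as positions: [5, 1, 3, 4, 2]
Discordant pairs = inversions in this position sequence.
5: 1, 3, 4, 2 → 4
1: 0
3: 2 → 1
4: 2 → 1
2: 0
Total: 4 + 0 + 1 + 1 + 0 = 6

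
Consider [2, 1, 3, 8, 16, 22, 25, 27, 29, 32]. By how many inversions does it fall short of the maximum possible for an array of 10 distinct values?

Maximum inversions for 10 distinct elements is C(10, 2) = 10·9/2 = 45.
Current inversions — for each element, count later smaller elements:
2: 1
1: 0
3: 0
8: 0
16: 0
22: 0
25: 0
27: 0
29: 0
32: 0
Current total: 1 + 0 + 0 + 0 + 0 + 0 + 0 + 0 + 0 + 0 = 1
Shortfall: 45 − 1 = 44

44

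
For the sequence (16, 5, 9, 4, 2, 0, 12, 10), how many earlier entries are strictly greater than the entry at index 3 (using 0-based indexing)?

3

The element at index 3 is 4.
Elements before it: 16, 5, 9
Those larger than 4: 16, 5, 9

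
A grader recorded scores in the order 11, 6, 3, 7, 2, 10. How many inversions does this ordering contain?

For each element, count later entries that are smaller:
11: 5
6: 2
3: 1
7: 1
2: 0
10: 0
Sum: 5 + 2 + 1 + 1 + 0 + 0 = 9

9 inversions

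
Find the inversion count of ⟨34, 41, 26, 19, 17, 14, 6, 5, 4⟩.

Inversions: 35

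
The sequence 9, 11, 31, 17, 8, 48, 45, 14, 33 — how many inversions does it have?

There are 12 out-of-order pairs.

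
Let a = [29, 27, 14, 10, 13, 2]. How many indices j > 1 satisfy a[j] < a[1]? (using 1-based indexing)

5

The element at index 1 is 29.
Elements after it: 27, 14, 10, 13, 2
Those smaller than 29: 27, 14, 10, 13, 2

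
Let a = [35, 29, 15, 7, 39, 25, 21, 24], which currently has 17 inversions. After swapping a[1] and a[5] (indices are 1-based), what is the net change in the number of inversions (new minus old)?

+1

Positions 1 and 5 hold 35 and 39; after swapping, the array is [39, 29, 15, 7, 35, 25, 21, 24].
Element-by-element contributions:
39 → 29, 15, 7, 35, 25, 21, 24 → 7
29 → 15, 7, 25, 21, 24 → 5
15 → 7 → 1
7 → none → 0
35 → 25, 21, 24 → 3
25 → 21, 24 → 2
21 → none → 0
24 → none → 0
Sum: 7 + 5 + 1 + 0 + 3 + 2 + 0 + 0 = 18
Change: 18 − 17 = +1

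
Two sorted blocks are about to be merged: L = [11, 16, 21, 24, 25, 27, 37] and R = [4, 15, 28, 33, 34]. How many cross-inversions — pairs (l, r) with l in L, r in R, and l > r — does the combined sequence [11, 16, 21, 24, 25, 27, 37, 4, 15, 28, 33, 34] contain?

Count, for every r in R, how many entries of L exceed r:
r = 4: 11, 16, 21, 24, 25, 27, 37 → 7
r = 15: 16, 21, 24, 25, 27, 37 → 6
r = 28: 37 → 1
r = 33: 37 → 1
r = 34: 37 → 1
Cross-inversions: 7 + 6 + 1 + 1 + 1 = 16

16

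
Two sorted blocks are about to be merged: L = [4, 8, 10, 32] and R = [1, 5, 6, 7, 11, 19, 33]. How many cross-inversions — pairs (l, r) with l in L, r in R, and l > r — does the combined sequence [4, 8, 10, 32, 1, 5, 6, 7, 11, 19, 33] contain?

Count, for every r in R, how many entries of L exceed r:
r = 1: 4, 8, 10, 32 → 4
r = 5: 8, 10, 32 → 3
r = 6: 8, 10, 32 → 3
r = 7: 8, 10, 32 → 3
r = 11: 32 → 1
r = 19: 32 → 1
r = 33: none → 0
Cross-inversions: 4 + 3 + 3 + 3 + 1 + 1 + 0 = 15

15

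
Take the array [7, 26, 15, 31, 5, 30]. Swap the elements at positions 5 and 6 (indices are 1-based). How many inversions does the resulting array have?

7 inversions

Positions 5 and 6 hold 5 and 30; after swapping, the array is [7, 26, 15, 31, 30, 5].
Sweep left to right; for each value list the smaller values that follow it:
7: 1
26: 2
15: 1
31: 2
30: 1
5: 0
Sum: 1 + 2 + 1 + 2 + 1 + 0 = 7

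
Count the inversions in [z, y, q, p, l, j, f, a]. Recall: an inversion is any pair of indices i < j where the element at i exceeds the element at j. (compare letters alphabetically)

28

Sweep left to right; for each value list the smaller values that follow it:
z: 7
y: 6
q: 5
p: 4
l: 3
j: 2
f: 1
a: 0
Sum: 7 + 6 + 5 + 4 + 3 + 2 + 1 + 0 = 28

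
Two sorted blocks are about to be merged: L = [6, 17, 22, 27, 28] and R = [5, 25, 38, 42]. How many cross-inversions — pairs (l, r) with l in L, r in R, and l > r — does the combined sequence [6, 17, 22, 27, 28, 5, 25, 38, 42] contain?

Cross-inversions: 7

For each element r of the right run, count left-run elements greater than r:
r = 5: 6, 17, 22, 27, 28 → 5
r = 25: 27, 28 → 2
r = 38: none → 0
r = 42: none → 0
Cross-inversions: 5 + 2 + 0 + 0 = 7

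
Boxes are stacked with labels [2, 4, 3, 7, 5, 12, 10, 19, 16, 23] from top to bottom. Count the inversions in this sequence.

For each element, count later entries that are smaller:
2 → none → 0
4 → 3 → 1
3 → none → 0
7 → 5 → 1
5 → none → 0
12 → 10 → 1
10 → none → 0
19 → 16 → 1
16 → none → 0
23 → none → 0
Sum: 0 + 1 + 0 + 1 + 0 + 1 + 0 + 1 + 0 + 0 = 4

4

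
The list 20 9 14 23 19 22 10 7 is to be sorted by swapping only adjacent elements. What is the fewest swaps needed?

Minimum adjacent swaps = number of inversions (each swap of adjacent out-of-order elements removes one inversion and no swap can remove more).
Count inversions — for each element, later elements that are smaller:
20: 9, 14, 19, 10, 7 → 5
9: 7 → 1
14: 10, 7 → 2
23: 19, 22, 10, 7 → 4
19: 10, 7 → 2
22: 10, 7 → 2
10: 7 → 1
7: none → 0
Total inversions: 5 + 1 + 2 + 4 + 2 + 2 + 1 + 0 = 17

17 swaps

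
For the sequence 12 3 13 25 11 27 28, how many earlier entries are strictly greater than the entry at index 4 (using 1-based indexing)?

The element at index 4 is 25.
Elements before it: 12, 3, 13
None of them are larger than 25.

0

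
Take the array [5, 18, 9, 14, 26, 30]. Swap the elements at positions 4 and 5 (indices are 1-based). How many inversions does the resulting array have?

Positions 4 and 5 hold 14 and 26; after swapping, the array is [5, 18, 9, 26, 14, 30].
For each element, count later entries that are smaller:
5 → none → 0
18 → 9, 14 → 2
9 → none → 0
26 → 14 → 1
14 → none → 0
30 → none → 0
Sum: 0 + 2 + 0 + 1 + 0 + 0 = 3

3 inversions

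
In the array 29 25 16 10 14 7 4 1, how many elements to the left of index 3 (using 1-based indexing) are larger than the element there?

2

The element at index 3 is 16.
Elements before it: 29, 25
Those larger than 16: 29, 25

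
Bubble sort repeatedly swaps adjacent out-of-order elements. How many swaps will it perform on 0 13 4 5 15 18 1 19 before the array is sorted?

Swaps: 7

Minimum adjacent swaps = number of inversions (each swap of adjacent out-of-order elements removes one inversion and no swap can remove more).
Count inversions — for each element, later elements that are smaller:
0: none → 0
13: 4, 5, 1 → 3
4: 1 → 1
5: 1 → 1
15: 1 → 1
18: 1 → 1
1: none → 0
19: none → 0
Total inversions: 0 + 3 + 1 + 1 + 1 + 1 + 0 + 0 = 7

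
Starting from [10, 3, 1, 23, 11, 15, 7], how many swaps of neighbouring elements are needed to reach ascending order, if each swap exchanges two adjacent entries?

Minimum adjacent swaps = number of inversions (each swap of adjacent out-of-order elements removes one inversion and no swap can remove more).
Count inversions — for each element, later elements that are smaller:
10: 3, 1, 7 → 3
3: 1 → 1
1: none → 0
23: 11, 15, 7 → 3
11: 7 → 1
15: 7 → 1
7: none → 0
Total inversions: 3 + 1 + 0 + 3 + 1 + 1 + 0 = 9

9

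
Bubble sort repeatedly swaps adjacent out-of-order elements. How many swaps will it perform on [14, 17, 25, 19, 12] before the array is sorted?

5 adjacent swaps

Minimum adjacent swaps = number of inversions (each swap of adjacent out-of-order elements removes one inversion and no swap can remove more).
Count inversions — for each element, later elements that are smaller:
14: 12 → 1
17: 12 → 1
25: 19, 12 → 2
19: 12 → 1
12: none → 0
Total inversions: 1 + 1 + 2 + 1 + 0 = 5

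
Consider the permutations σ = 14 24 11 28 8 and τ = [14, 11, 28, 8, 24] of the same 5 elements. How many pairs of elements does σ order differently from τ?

Assign each item its position (1..5) in the first ordering, then rewrite the second ordering as that position sequence:
positions: 14→1, 24→2, 11→3, 28→4, 8→5
second ordering as positions: [1, 3, 4, 5, 2]
Discordant pairs = inversions in this position sequence.
1: 0
3: 2 → 1
4: 2 → 1
5: 2 → 1
2: 0
Total: 0 + 1 + 1 + 1 + 0 = 3

3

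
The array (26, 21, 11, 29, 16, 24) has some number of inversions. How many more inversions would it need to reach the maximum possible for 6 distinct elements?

Maximum inversions for 6 distinct elements is C(6, 2) = 6·5/2 = 15.
Current inversions — for each element, count later smaller elements:
26: 4
21: 2
11: 0
29: 2
16: 0
24: 0
Current total: 4 + 2 + 0 + 2 + 0 + 0 = 8
Shortfall: 15 − 8 = 7

7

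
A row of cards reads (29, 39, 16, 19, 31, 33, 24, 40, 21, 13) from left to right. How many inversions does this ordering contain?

25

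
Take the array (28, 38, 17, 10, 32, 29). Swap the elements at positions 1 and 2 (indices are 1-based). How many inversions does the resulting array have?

Positions 1 and 2 hold 28 and 38; after swapping, the array is [38, 28, 17, 10, 32, 29].
Count, for each position, how many later elements it exceeds:
38: 5
28: 2
17: 1
10: 0
32: 1
29: 0
Sum: 5 + 2 + 1 + 0 + 1 + 0 = 9

9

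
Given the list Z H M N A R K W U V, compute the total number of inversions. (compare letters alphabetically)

For each element, count later entries that are smaller:
Z: 9
H: 1
M: 2
N: 2
A: 0
R: 1
K: 0
W: 2
U: 0
V: 0
Sum: 9 + 1 + 2 + 2 + 0 + 1 + 0 + 2 + 0 + 0 = 17

17 out-of-order pairs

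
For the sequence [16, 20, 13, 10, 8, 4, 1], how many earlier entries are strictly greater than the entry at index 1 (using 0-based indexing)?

0

The element at index 1 is 20.
Elements before it: 16
None of them are larger than 20.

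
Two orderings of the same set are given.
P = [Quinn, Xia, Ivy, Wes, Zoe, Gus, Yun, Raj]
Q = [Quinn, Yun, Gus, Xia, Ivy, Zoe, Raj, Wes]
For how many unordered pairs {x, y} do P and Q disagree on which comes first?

11 disagreeing pairs

Assign each item its position (1..8) in the first ordering, then rewrite the second ordering as that position sequence:
positions: Quinn→1, Xia→2, Ivy→3, Wes→4, Zoe→5, Gus→6, Yun→7, Raj→8
second ordering as positions: [1, 7, 6, 2, 3, 5, 8, 4]
Discordant pairs = inversions in this position sequence.
1: 0
7: 6, 2, 3, 5, 4 → 5
6: 2, 3, 5, 4 → 4
2: 0
3: 0
5: 4 → 1
8: 4 → 1
4: 0
Total: 0 + 5 + 4 + 0 + 0 + 1 + 1 + 0 = 11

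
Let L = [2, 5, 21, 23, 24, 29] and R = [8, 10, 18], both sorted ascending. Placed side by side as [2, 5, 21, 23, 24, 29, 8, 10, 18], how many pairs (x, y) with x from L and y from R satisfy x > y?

12

Take each right-half value and tally the left-half values above it:
r = 8: 21, 23, 24, 29 → 4
r = 10: 21, 23, 24, 29 → 4
r = 18: 21, 23, 24, 29 → 4
Cross-inversions: 4 + 4 + 4 = 12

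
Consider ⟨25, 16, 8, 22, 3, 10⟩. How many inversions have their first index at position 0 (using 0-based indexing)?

5

The element at index 0 is 25.
Elements after it: 16, 8, 22, 3, 10
Those smaller than 25: 16, 8, 22, 3, 10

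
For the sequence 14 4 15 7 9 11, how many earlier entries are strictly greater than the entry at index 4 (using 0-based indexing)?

2 such elements

The element at index 4 is 9.
Elements before it: 14, 4, 15, 7
Those larger than 9: 14, 15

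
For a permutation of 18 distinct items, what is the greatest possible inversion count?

Inversions: 153

The maximum occurs when the array is in strictly decreasing order: every one of the C(18, 2) pairs is inverted.
C(18, 2) = 18·17/2 = 153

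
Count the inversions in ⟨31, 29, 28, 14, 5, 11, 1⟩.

20

For each element, count later entries that are smaller:
31 → 29, 28, 14, 5, 11, 1 → 6
29 → 28, 14, 5, 11, 1 → 5
28 → 14, 5, 11, 1 → 4
14 → 5, 11, 1 → 3
5 → 1 → 1
11 → 1 → 1
1 → none → 0
Sum: 6 + 5 + 4 + 3 + 1 + 1 + 0 = 20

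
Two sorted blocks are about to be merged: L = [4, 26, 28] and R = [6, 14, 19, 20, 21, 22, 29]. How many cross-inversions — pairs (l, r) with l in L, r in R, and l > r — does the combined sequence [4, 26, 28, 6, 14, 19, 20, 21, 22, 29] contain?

12

Count, for every r in R, how many entries of L exceed r:
r = 6: 26, 28 → 2
r = 14: 26, 28 → 2
r = 19: 26, 28 → 2
r = 20: 26, 28 → 2
r = 21: 26, 28 → 2
r = 22: 26, 28 → 2
r = 29: none → 0
Cross-inversions: 2 + 2 + 2 + 2 + 2 + 2 + 0 = 12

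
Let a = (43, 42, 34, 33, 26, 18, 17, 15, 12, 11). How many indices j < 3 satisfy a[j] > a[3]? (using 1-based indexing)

2 such elements

The element at index 3 is 34.
Elements before it: 43, 42
Those larger than 34: 43, 42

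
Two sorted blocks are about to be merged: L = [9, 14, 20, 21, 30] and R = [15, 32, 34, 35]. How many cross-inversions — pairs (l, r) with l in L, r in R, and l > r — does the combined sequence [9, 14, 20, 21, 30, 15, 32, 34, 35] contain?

3

Take each right-half value and tally the left-half values above it:
r = 15: 20, 21, 30 → 3
r = 32: none → 0
r = 34: none → 0
r = 35: none → 0
Cross-inversions: 3 + 0 + 0 + 0 = 3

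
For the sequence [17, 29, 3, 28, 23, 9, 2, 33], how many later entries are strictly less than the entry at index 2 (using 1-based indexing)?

5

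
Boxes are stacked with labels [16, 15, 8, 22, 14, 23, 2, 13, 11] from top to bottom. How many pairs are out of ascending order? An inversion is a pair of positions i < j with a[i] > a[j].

23

Sweep left to right; for each value list the smaller values that follow it:
16 → 15, 8, 14, 2, 13, 11 → 6
15 → 8, 14, 2, 13, 11 → 5
8 → 2 → 1
22 → 14, 2, 13, 11 → 4
14 → 2, 13, 11 → 3
23 → 2, 13, 11 → 3
2 → none → 0
13 → 11 → 1
11 → none → 0
Sum: 6 + 5 + 1 + 4 + 3 + 3 + 0 + 1 + 0 = 23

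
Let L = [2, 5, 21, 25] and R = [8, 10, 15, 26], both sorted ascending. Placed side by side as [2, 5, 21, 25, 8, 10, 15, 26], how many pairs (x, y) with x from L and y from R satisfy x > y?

6 cross-inversions

For each element r of the right run, count left-run elements greater than r:
r = 8: 21, 25 → 2
r = 10: 21, 25 → 2
r = 15: 21, 25 → 2
r = 26: none → 0
Cross-inversions: 2 + 2 + 2 + 0 = 6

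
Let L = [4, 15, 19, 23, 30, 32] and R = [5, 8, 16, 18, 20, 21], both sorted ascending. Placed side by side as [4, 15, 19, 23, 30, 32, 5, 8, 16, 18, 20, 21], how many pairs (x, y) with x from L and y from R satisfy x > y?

For each element r of the right run, count left-run elements greater than r:
r = 5: 15, 19, 23, 30, 32 → 5
r = 8: 15, 19, 23, 30, 32 → 5
r = 16: 19, 23, 30, 32 → 4
r = 18: 19, 23, 30, 32 → 4
r = 20: 23, 30, 32 → 3
r = 21: 23, 30, 32 → 3
Cross-inversions: 5 + 5 + 4 + 4 + 3 + 3 = 24

24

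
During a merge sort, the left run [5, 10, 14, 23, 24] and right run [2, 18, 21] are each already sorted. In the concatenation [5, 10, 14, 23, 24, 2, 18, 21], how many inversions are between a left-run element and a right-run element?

Split inversions: 9

For each element r of the right run, count left-run elements greater than r:
r = 2: 5, 10, 14, 23, 24 → 5
r = 18: 23, 24 → 2
r = 21: 23, 24 → 2
Cross-inversions: 5 + 2 + 2 = 9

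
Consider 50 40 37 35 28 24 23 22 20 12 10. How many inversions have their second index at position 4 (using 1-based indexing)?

3 such elements

The element at index 4 is 35.
Elements before it: 50, 40, 37
Those larger than 35: 50, 40, 37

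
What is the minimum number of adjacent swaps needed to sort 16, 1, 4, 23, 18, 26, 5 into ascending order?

7

The minimum number of adjacent swaps to sort an array equals its inversion count, since every such swap removes exactly one inversion.
Count inversions — for each element, later elements that are smaller:
16: 1, 4, 5 → 3
1: none → 0
4: none → 0
23: 18, 5 → 2
18: 5 → 1
26: 5 → 1
5: none → 0
Total inversions: 3 + 0 + 0 + 2 + 1 + 1 + 0 = 7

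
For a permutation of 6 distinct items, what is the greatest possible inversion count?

The maximum occurs when the array is in strictly decreasing order: every one of the C(6, 2) pairs is inverted.
C(6, 2) = 6·5/2 = 15

15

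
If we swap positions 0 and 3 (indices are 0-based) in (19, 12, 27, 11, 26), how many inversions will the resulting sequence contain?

Positions 0 and 3 hold 19 and 11; after swapping, the array is [11, 12, 27, 19, 26].
Sweep left to right; for each value list the smaller values that follow it:
11: 0
12: 0
27: 2
19: 0
26: 0
Sum: 0 + 0 + 2 + 0 + 0 = 2

2 inversions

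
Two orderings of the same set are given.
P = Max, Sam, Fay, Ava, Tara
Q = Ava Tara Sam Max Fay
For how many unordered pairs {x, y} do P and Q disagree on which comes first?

Assign each item its position (1..5) in the first ordering, then rewrite the second ordering as that position sequence:
positions: Max→1, Sam→2, Fay→3, Ava→4, Tara→5
second ordering as positions: [4, 5, 2, 1, 3]
Discordant pairs = inversions in this position sequence.
4: 2, 1, 3 → 3
5: 2, 1, 3 → 3
2: 1 → 1
1: 0
3: 0
Total: 3 + 3 + 1 + 0 + 0 = 7

There are 7 disagreeing pairs.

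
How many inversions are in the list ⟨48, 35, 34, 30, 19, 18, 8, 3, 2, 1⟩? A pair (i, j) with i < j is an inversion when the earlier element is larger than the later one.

Element-by-element contributions:
48: 9
35: 8
34: 7
30: 6
19: 5
18: 4
8: 3
3: 2
2: 1
1: 0
Sum: 9 + 8 + 7 + 6 + 5 + 4 + 3 + 2 + 1 + 0 = 45

45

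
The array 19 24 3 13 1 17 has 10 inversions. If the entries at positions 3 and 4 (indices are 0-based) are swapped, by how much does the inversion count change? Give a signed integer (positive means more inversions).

Positions 3 and 4 hold 13 and 1; after swapping, the array is [19, 24, 3, 1, 13, 17].
Element-by-element contributions:
19 → 3, 1, 13, 17 → 4
24 → 3, 1, 13, 17 → 4
3 → 1 → 1
1 → none → 0
13 → none → 0
17 → none → 0
Sum: 4 + 4 + 1 + 0 + 0 + 0 = 9
Change: 9 − 10 = -1

-1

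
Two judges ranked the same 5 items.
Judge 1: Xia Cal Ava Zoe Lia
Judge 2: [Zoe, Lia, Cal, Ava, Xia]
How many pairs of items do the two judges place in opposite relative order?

8 discordant pairs

Assign each item its position (1..5) in the first ordering, then rewrite the second ordering as that position sequence:
positions: Xia→1, Cal→2, Ava→3, Zoe→4, Lia→5
second ordering as positions: [4, 5, 2, 3, 1]
Discordant pairs = inversions in this position sequence.
4: 2, 3, 1 → 3
5: 2, 3, 1 → 3
2: 1 → 1
3: 1 → 1
1: 0
Total: 3 + 3 + 1 + 1 + 0 = 8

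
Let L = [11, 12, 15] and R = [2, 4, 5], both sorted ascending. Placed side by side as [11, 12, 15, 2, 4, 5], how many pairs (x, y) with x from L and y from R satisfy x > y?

9 cross-inversions

Count, for every r in R, how many entries of L exceed r:
r = 2: 11, 12, 15 → 3
r = 4: 11, 12, 15 → 3
r = 5: 11, 12, 15 → 3
Cross-inversions: 3 + 3 + 3 = 9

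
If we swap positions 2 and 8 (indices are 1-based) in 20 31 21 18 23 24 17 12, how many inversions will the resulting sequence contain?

Inversions: 8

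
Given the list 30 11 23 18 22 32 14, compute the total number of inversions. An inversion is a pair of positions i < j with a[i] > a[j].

Out-of-order pairs: 11

Inversion pairs (indices are 0-based):
(0,1): 30 > 11
(0,2): 30 > 23
(0,3): 30 > 18
(0,4): 30 > 22
(0,6): 30 > 14
(2,3): 23 > 18
(2,4): 23 > 22
(2,6): 23 > 14
(3,6): 18 > 14
(4,6): 22 > 14
(5,6): 32 > 14
That's 11 pairs.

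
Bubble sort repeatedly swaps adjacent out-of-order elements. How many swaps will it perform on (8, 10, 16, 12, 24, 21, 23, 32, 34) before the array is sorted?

3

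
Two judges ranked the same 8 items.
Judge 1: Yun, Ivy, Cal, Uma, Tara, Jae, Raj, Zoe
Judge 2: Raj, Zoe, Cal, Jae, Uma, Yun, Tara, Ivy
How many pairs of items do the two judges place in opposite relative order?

21

Assign each item its position (1..8) in the first ordering, then rewrite the second ordering as that position sequence:
positions: Yun→1, Ivy→2, Cal→3, Uma→4, Tara→5, Jae→6, Raj→7, Zoe→8
second ordering as positions: [7, 8, 3, 6, 4, 1, 5, 2]
Discordant pairs = inversions in this position sequence.
7: 3, 6, 4, 1, 5, 2 → 6
8: 3, 6, 4, 1, 5, 2 → 6
3: 1, 2 → 2
6: 4, 1, 5, 2 → 4
4: 1, 2 → 2
1: 0
5: 2 → 1
2: 0
Total: 6 + 6 + 2 + 4 + 2 + 0 + 1 + 0 = 21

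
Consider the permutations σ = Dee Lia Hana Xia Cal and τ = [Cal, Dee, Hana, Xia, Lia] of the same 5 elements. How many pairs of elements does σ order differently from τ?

There are 6 discordant pairs.

Assign each item its position (1..5) in the first ordering, then rewrite the second ordering as that position sequence:
positions: Dee→1, Lia→2, Hana→3, Xia→4, Cal→5
second ordering as positions: [5, 1, 3, 4, 2]
Discordant pairs = inversions in this position sequence.
5: 1, 3, 4, 2 → 4
1: 0
3: 2 → 1
4: 2 → 1
2: 0
Total: 4 + 0 + 1 + 1 + 0 = 6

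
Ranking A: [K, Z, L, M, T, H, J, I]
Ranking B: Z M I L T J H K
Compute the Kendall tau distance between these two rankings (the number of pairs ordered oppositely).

Discordant pairs: 13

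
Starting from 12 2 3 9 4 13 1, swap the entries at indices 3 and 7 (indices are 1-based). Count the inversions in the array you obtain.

Inversions: 10

Positions 3 and 7 hold 3 and 1; after swapping, the array is [12, 2, 1, 9, 4, 13, 3].
Sweep left to right; for each value list the smaller values that follow it:
12: 5
2: 1
1: 0
9: 2
4: 1
13: 1
3: 0
Sum: 5 + 1 + 0 + 2 + 1 + 1 + 0 = 10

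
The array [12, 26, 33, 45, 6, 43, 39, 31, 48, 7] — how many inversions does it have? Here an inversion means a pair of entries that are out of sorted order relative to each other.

For each element, count later entries that are smaller:
12 → 6, 7 → 2
26 → 6, 7 → 2
33 → 6, 31, 7 → 3
45 → 6, 43, 39, 31, 7 → 5
6 → none → 0
43 → 39, 31, 7 → 3
39 → 31, 7 → 2
31 → 7 → 1
48 → 7 → 1
7 → none → 0
Sum: 2 + 2 + 3 + 5 + 0 + 3 + 2 + 1 + 1 + 0 = 19

19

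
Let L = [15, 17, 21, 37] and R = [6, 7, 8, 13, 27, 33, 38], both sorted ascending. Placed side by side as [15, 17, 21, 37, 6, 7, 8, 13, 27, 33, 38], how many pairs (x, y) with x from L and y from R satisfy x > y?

For each element r of the right run, count left-run elements greater than r:
r = 6: 15, 17, 21, 37 → 4
r = 7: 15, 17, 21, 37 → 4
r = 8: 15, 17, 21, 37 → 4
r = 13: 15, 17, 21, 37 → 4
r = 27: 37 → 1
r = 33: 37 → 1
r = 38: none → 0
Cross-inversions: 4 + 4 + 4 + 4 + 1 + 1 + 0 = 18

There are 18 cross-inversions.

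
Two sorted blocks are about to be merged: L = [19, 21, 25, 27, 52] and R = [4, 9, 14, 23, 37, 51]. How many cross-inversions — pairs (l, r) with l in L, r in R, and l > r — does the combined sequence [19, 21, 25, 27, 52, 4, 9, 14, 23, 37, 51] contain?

Take each right-half value and tally the left-half values above it:
r = 4: 19, 21, 25, 27, 52 → 5
r = 9: 19, 21, 25, 27, 52 → 5
r = 14: 19, 21, 25, 27, 52 → 5
r = 23: 25, 27, 52 → 3
r = 37: 52 → 1
r = 51: 52 → 1
Cross-inversions: 5 + 5 + 5 + 3 + 1 + 1 = 20

20 cross-inversions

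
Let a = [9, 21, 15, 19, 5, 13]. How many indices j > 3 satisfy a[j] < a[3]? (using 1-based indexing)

2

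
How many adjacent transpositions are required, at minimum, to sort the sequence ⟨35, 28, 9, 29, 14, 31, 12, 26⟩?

Swaps: 17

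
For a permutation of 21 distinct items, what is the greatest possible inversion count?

A reversed (strictly descending) arrangement makes every pair an inversion, giving C(21, 2) inversions.
C(21, 2) = 21·20/2 = 210

210 inversions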